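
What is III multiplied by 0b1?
Convert III (Roman numeral) → 1 + 1 + 1 = 3 (decimal)
Convert 0b1 (binary) → 1 (decimal)
Compute 3 × 1 = 3
3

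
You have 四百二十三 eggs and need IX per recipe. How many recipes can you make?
Convert 四百二十三 (Chinese numeral) → 4×100 + 2×10 + 3 = 423 (decimal)
Convert IX (Roman numeral) → 9 (decimal)
Compute 423 ÷ 9 = 47
47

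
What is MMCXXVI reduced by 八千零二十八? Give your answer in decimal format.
Convert MMCXXVI (Roman numeral) → 1000 + 1000 + 100 + 10 + 10 + 5 + 1 = 2126 (decimal)
Convert 八千零二十八 (Chinese numeral) → 8×1000 + 2×10 + 8 = 8028 (decimal)
Compute 2126 - 8028 = -5902
-5902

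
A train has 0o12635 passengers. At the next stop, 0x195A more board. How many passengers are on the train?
Convert 0o12635 (octal) → 1×4096 + 2×512 + 6×64 + 3×8 + 5 = 5533 (decimal)
Convert 0x195A (hexadecimal) → 1×4096 + 9×256 + 5×16 + 10 = 6490 (decimal)
Compute 5533 + 6490 = 12023
12023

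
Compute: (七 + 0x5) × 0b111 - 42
Convert 七 (Chinese numeral) → 7 (decimal)
Convert 0x5 (hexadecimal) → 5 (decimal)
Convert 0b111 (binary) → 4 + 2 + 1 = 7 (decimal)
Expression in decimal: (7 + 5) × 7 - 42
Parentheses first: 7 + 5 = 12
Multiply: 12 × 7 = 84
Subtract: 84 - 42 = 42
42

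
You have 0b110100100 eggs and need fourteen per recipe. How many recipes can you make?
Convert 0b110100100 (binary) → 256 + 128 + 32 + 4 = 420 (decimal)
Convert fourteen (English words) → 14 (decimal)
Compute 420 ÷ 14 = 30
30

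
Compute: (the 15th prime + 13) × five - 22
Convert the 15th prime (prime index) → 47 (decimal)
Convert five (English words) → 5 (decimal)
Expression in decimal: (47 + 13) × 5 - 22
Parentheses first: 47 + 13 = 60
Multiply: 60 × 5 = 300
Subtract: 300 - 22 = 278
278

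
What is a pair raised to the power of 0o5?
Convert a pair (colloquial) → 2 (decimal)
Convert 0o5 (octal) → 5 (decimal)
Compute 2 ^ 5 = 32
32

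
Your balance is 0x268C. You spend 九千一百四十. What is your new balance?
Convert 0x268C (hexadecimal) → 2×4096 + 6×256 + 8×16 + 12 = 9868 (decimal)
Convert 九千一百四十 (Chinese numeral) → 9×1000 + 1×100 + 4×10 = 9140 (decimal)
Compute 9868 - 9140 = 728
728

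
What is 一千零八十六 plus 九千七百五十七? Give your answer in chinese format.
Convert 一千零八十六 (Chinese numeral) → 1×1000 + 8×10 + 6 = 1086 (decimal)
Convert 九千七百五十七 (Chinese numeral) → 9×1000 + 7×100 + 5×10 + 7 = 9757 (decimal)
Compute 1086 + 9757 = 10843
Convert 10843 (decimal) → 10843 = 1×10000 + 8×100 + 4×10 + 3 → 一万零八百四十三 (Chinese numeral)
一万零八百四十三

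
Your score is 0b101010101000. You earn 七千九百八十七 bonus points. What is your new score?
Convert 0b101010101000 (binary) → 2048 + 512 + 128 + 32 + 8 = 2728 (decimal)
Convert 七千九百八十七 (Chinese numeral) → 7×1000 + 9×100 + 8×10 + 7 = 7987 (decimal)
Compute 2728 + 7987 = 10715
10715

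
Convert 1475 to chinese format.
Convert 1475 (decimal) → 1475 = 1×1000 + 4×100 + 7×10 + 5 → 一千四百七十五 (Chinese numeral)
一千四百七十五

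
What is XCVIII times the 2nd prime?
Convert XCVIII (Roman numeral) → 90 + 5 + 1 + 1 + 1 = 98 (decimal)
Convert the 2nd prime (prime index) → 3 (decimal)
Compute 98 × 3 = 294
294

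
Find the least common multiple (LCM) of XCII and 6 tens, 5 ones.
Convert XCII (Roman numeral) → 90 + 1 + 1 = 92 (decimal)
Convert 6 tens, 5 ones (place-value notation) → 6×10 + 5 = 65 (decimal)
Compute lcm(92, 65) = 5980
5980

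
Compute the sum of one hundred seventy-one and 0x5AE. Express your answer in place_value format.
Convert one hundred seventy-one (English words) → 1×100 + 71 = 171 (decimal)
Convert 0x5AE (hexadecimal) → 5×256 + 10×16 + 14 = 1454 (decimal)
Compute 171 + 1454 = 1625
Convert 1625 (decimal) → 1625 = 1×1000 + 6×100 + 2×10 + 5 → 1 thousand, 6 hundreds, 2 tens, 5 ones (place-value notation)
1 thousand, 6 hundreds, 2 tens, 5 ones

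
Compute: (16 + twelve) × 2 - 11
Convert twelve (English words) → 12 (decimal)
Expression in decimal: (16 + 12) × 2 - 11
Parentheses first: 16 + 12 = 28
Multiply: 28 × 2 = 56
Subtract: 56 - 11 = 45
45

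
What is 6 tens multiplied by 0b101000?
Convert 6 tens (place-value notation) → 6×10 = 60 (decimal)
Convert 0b101000 (binary) → 32 + 8 = 40 (decimal)
Compute 60 × 40 = 2400
2400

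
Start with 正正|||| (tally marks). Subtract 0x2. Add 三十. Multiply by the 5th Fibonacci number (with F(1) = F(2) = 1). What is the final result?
Convert 正正|||| (tally marks) → 5 + 5 + 4 = 14 (decimal)
Start: 14
Convert 0x2 (hexadecimal) → 2 (decimal)
14 - 2 = 12
Convert 三十 (Chinese numeral) → 3×10 = 30 (decimal)
12 + 30 = 42
Convert the 5th Fibonacci number (with F(1) = F(2) = 1) (Fibonacci index) → 1, 1, 2, 3, 5 → 5 (decimal)
42 × 5 = 210
210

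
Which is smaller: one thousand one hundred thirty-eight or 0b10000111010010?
Convert one thousand one hundred thirty-eight (English words) → 1×1000 + 1×100 + 38 = 1138 (decimal)
Convert 0b10000111010010 (binary) → 8192 + 256 + 128 + 64 + 16 + 2 = 8658 (decimal)
Compare 1138 vs 8658: smaller = 1138
1138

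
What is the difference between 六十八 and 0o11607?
Convert 六十八 (Chinese numeral) → 6×10 + 8 = 68 (decimal)
Convert 0o11607 (octal) → 1×4096 + 1×512 + 6×64 + 7 = 4999 (decimal)
Difference: |68 - 4999| = 4931
4931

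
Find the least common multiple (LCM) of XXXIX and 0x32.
Convert XXXIX (Roman numeral) → 10 + 10 + 10 + 9 = 39 (decimal)
Convert 0x32 (hexadecimal) → 3×16 + 2 = 50 (decimal)
Compute lcm(39, 50) = 1950
1950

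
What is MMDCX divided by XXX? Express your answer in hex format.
Convert MMDCX (Roman numeral) → 1000 + 1000 + 500 + 100 + 10 = 2610 (decimal)
Convert XXX (Roman numeral) → 10 + 10 + 10 = 30 (decimal)
Compute 2610 ÷ 30 = 87
Convert 87 (decimal) → 87 = 5×16 + 7 → 0x57 (hexadecimal)
0x57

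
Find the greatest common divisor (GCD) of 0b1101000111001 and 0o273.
Convert 0b1101000111001 (binary) → 4096 + 2048 + 512 + 32 + 16 + 8 + 1 = 6713 (decimal)
Convert 0o273 (octal) → 2×64 + 7×8 + 3 = 187 (decimal)
Compute gcd(6713, 187) = 1
1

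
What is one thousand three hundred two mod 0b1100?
Convert one thousand three hundred two (English words) → 1×1000 + 3×100 + 2 = 1302 (decimal)
Convert 0b1100 (binary) → 8 + 4 = 12 (decimal)
Compute 1302 mod 12 = 6
6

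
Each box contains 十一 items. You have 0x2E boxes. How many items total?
Convert 十一 (Chinese numeral) → 1×10 + 1 = 11 (decimal)
Convert 0x2E (hexadecimal) → 2×16 + 14 = 46 (decimal)
Compute 11 × 46 = 506
506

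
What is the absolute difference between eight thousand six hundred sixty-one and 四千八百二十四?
Convert eight thousand six hundred sixty-one (English words) → 8×1000 + 6×100 + 61 = 8661 (decimal)
Convert 四千八百二十四 (Chinese numeral) → 4×1000 + 8×100 + 2×10 + 4 = 4824 (decimal)
Compute |8661 - 4824| = 3837
3837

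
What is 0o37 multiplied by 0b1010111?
Convert 0o37 (octal) → 3×8 + 7 = 31 (decimal)
Convert 0b1010111 (binary) → 64 + 16 + 4 + 2 + 1 = 87 (decimal)
Compute 31 × 87 = 2697
2697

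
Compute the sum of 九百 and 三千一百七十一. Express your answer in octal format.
Convert 九百 (Chinese numeral) → 9×100 = 900 (decimal)
Convert 三千一百七十一 (Chinese numeral) → 3×1000 + 1×100 + 7×10 + 1 = 3171 (decimal)
Compute 900 + 3171 = 4071
Convert 4071 (decimal) → 4071 = 7×512 + 7×64 + 4×8 + 7 → 0o7747 (octal)
0o7747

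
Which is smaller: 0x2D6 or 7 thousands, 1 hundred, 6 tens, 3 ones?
Convert 0x2D6 (hexadecimal) → 2×256 + 13×16 + 6 = 726 (decimal)
Convert 7 thousands, 1 hundred, 6 tens, 3 ones (place-value notation) → 7×1000 + 1×100 + 6×10 + 3 = 7163 (decimal)
Compare 726 vs 7163: smaller = 726
726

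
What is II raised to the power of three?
Convert II (Roman numeral) → 1 + 1 = 2 (decimal)
Convert three (English words) → 3 (decimal)
Compute 2 ^ 3 = 8
8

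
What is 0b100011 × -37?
Convert 0b100011 (binary) → 32 + 2 + 1 = 35 (decimal)
Compute 35 × -37 = -1295
-1295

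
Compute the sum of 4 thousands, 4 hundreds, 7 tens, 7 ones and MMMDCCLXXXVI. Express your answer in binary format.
Convert 4 thousands, 4 hundreds, 7 tens, 7 ones (place-value notation) → 4×1000 + 4×100 + 7×10 + 7 = 4477 (decimal)
Convert MMMDCCLXXXVI (Roman numeral) → 1000 + 1000 + 1000 + 500 + 100 + 100 + 50 + 10 + 10 + 10 + 5 + 1 = 3786 (decimal)
Compute 4477 + 3786 = 8263
Convert 8263 (decimal) → 8263 = 8192 + 64 + 4 + 2 + 1 → 0b10000001000111 (binary)
0b10000001000111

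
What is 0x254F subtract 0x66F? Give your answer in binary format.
Convert 0x254F (hexadecimal) → 2×4096 + 5×256 + 4×16 + 15 = 9551 (decimal)
Convert 0x66F (hexadecimal) → 6×256 + 6×16 + 15 = 1647 (decimal)
Compute 9551 - 1647 = 7904
Convert 7904 (decimal) → 7904 = 4096 + 2048 + 1024 + 512 + 128 + 64 + 32 → 0b1111011100000 (binary)
0b1111011100000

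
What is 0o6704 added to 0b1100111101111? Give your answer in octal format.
Convert 0o6704 (octal) → 6×512 + 7×64 + 4 = 3524 (decimal)
Convert 0b1100111101111 (binary) → 4096 + 2048 + 256 + 128 + 64 + 32 + 8 + 4 + 2 + 1 = 6639 (decimal)
Compute 3524 + 6639 = 10163
Convert 10163 (decimal) → 10163 = 2×4096 + 3×512 + 6×64 + 6×8 + 3 → 0o23663 (octal)
0o23663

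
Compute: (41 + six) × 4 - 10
Convert six (English words) → 6 (decimal)
Expression in decimal: (41 + 6) × 4 - 10
Parentheses first: 41 + 6 = 47
Multiply: 47 × 4 = 188
Subtract: 188 - 10 = 178
178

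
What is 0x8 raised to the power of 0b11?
Convert 0x8 (hexadecimal) → 8 (decimal)
Convert 0b11 (binary) → 2 + 1 = 3 (decimal)
Compute 8 ^ 3 = 512
512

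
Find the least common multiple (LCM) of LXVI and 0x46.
Convert LXVI (Roman numeral) → 50 + 10 + 5 + 1 = 66 (decimal)
Convert 0x46 (hexadecimal) → 4×16 + 6 = 70 (decimal)
Compute lcm(66, 70) = 2310
2310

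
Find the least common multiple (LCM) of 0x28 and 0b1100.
Convert 0x28 (hexadecimal) → 2×16 + 8 = 40 (decimal)
Convert 0b1100 (binary) → 8 + 4 = 12 (decimal)
Compute lcm(40, 12) = 120
120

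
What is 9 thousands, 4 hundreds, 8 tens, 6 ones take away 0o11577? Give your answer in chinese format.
Convert 9 thousands, 4 hundreds, 8 tens, 6 ones (place-value notation) → 9×1000 + 4×100 + 8×10 + 6 = 9486 (decimal)
Convert 0o11577 (octal) → 1×4096 + 1×512 + 5×64 + 7×8 + 7 = 4991 (decimal)
Compute 9486 - 4991 = 4495
Convert 4495 (decimal) → 4495 = 4×1000 + 4×100 + 9×10 + 5 → 四千四百九十五 (Chinese numeral)
四千四百九十五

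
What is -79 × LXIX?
Convert LXIX (Roman numeral) → 50 + 10 + 9 = 69 (decimal)
Compute -79 × 69 = -5451
-5451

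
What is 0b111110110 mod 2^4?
Convert 0b111110110 (binary) → 256 + 128 + 64 + 32 + 16 + 4 + 2 = 502 (decimal)
Convert 2^4 (power) → 16 (decimal)
Compute 502 mod 16 = 6
6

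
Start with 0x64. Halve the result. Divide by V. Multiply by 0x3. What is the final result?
Convert 0x64 (hexadecimal) → 6×16 + 4 = 100 (decimal)
Start: 100
100 ÷ 2 = 50
Convert V (Roman numeral) → 5 (decimal)
50 ÷ 5 = 10
Convert 0x3 (hexadecimal) → 3 (decimal)
10 × 3 = 30
30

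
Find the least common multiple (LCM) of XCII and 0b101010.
Convert XCII (Roman numeral) → 90 + 1 + 1 = 92 (decimal)
Convert 0b101010 (binary) → 32 + 8 + 2 = 42 (decimal)
Compute lcm(92, 42) = 1932
1932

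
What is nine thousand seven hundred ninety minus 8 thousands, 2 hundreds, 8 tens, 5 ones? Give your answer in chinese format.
Convert nine thousand seven hundred ninety (English words) → 9×1000 + 7×100 + 90 = 9790 (decimal)
Convert 8 thousands, 2 hundreds, 8 tens, 5 ones (place-value notation) → 8×1000 + 2×100 + 8×10 + 5 = 8285 (decimal)
Compute 9790 - 8285 = 1505
Convert 1505 (decimal) → 1505 = 1×1000 + 5×100 + 5 → 一千五百零五 (Chinese numeral)
一千五百零五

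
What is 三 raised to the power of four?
Convert 三 (Chinese numeral) → 3 (decimal)
Convert four (English words) → 4 (decimal)
Compute 3 ^ 4 = 81
81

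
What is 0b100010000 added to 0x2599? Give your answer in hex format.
Convert 0b100010000 (binary) → 256 + 16 = 272 (decimal)
Convert 0x2599 (hexadecimal) → 2×4096 + 5×256 + 9×16 + 9 = 9625 (decimal)
Compute 272 + 9625 = 9897
Convert 9897 (decimal) → 9897 = 2×4096 + 6×256 + 10×16 + 9 → 0x26A9 (hexadecimal)
0x26A9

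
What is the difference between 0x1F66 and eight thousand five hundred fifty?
Convert 0x1F66 (hexadecimal) → 1×4096 + 15×256 + 6×16 + 6 = 8038 (decimal)
Convert eight thousand five hundred fifty (English words) → 8×1000 + 5×100 + 50 = 8550 (decimal)
Difference: |8038 - 8550| = 512
512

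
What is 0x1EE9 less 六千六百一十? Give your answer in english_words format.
Convert 0x1EE9 (hexadecimal) → 1×4096 + 14×256 + 14×16 + 9 = 7913 (decimal)
Convert 六千六百一十 (Chinese numeral) → 6×1000 + 6×100 + 1×10 = 6610 (decimal)
Compute 7913 - 6610 = 1303
Convert 1303 (decimal) → 1303 = 1×1000 + 3×100 + 3 → one thousand three hundred three (English words)
one thousand three hundred three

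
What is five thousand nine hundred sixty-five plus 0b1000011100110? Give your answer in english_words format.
Convert five thousand nine hundred sixty-five (English words) → 5×1000 + 9×100 + 65 = 5965 (decimal)
Convert 0b1000011100110 (binary) → 4096 + 128 + 64 + 32 + 4 + 2 = 4326 (decimal)
Compute 5965 + 4326 = 10291
Convert 10291 (decimal) → 10291 = 10×1000 + 2×100 + 91 → ten thousand two hundred ninety-one (English words)
ten thousand two hundred ninety-one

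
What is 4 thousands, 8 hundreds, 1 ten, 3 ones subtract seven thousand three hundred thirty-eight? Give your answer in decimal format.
Convert 4 thousands, 8 hundreds, 1 ten, 3 ones (place-value notation) → 4×1000 + 8×100 + 1×10 + 3 = 4813 (decimal)
Convert seven thousand three hundred thirty-eight (English words) → 7×1000 + 3×100 + 38 = 7338 (decimal)
Compute 4813 - 7338 = -2525
-2525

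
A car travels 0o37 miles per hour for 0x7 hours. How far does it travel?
Convert 0o37 (octal) → 3×8 + 7 = 31 (decimal)
Convert 0x7 (hexadecimal) → 7 (decimal)
Compute 31 × 7 = 217
217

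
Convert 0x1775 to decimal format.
Convert 0x1775 (hexadecimal) → 1×4096 + 7×256 + 7×16 + 5 = 6005 (decimal)
6005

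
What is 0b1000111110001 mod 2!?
Convert 0b1000111110001 (binary) → 4096 + 256 + 128 + 64 + 32 + 16 + 1 = 4593 (decimal)
Convert 2! (factorial) → 2 (decimal)
Compute 4593 mod 2 = 1
1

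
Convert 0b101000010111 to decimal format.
Convert 0b101000010111 (binary) → 2048 + 512 + 16 + 4 + 2 + 1 = 2583 (decimal)
2583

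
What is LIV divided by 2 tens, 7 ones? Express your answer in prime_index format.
Convert LIV (Roman numeral) → 50 + 4 = 54 (decimal)
Convert 2 tens, 7 ones (place-value notation) → 2×10 + 7 = 27 (decimal)
Compute 54 ÷ 27 = 2
Convert 2 (decimal) → the 1st prime (prime index)
the 1st prime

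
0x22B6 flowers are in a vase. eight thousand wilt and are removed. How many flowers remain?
Convert 0x22B6 (hexadecimal) → 2×4096 + 2×256 + 11×16 + 6 = 8886 (decimal)
Convert eight thousand (English words) → 8×1000 = 8000 (decimal)
Compute 8886 - 8000 = 886
886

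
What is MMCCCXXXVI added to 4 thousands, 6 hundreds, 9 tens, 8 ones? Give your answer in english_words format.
Convert MMCCCXXXVI (Roman numeral) → 1000 + 1000 + 100 + 100 + 100 + 10 + 10 + 10 + 5 + 1 = 2336 (decimal)
Convert 4 thousands, 6 hundreds, 9 tens, 8 ones (place-value notation) → 4×1000 + 6×100 + 9×10 + 8 = 4698 (decimal)
Compute 2336 + 4698 = 7034
Convert 7034 (decimal) → 7034 = 7×1000 + 34 → seven thousand thirty-four (English words)
seven thousand thirty-four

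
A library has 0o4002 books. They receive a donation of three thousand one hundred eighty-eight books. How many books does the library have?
Convert 0o4002 (octal) → 4×512 + 2 = 2050 (decimal)
Convert three thousand one hundred eighty-eight (English words) → 3×1000 + 1×100 + 88 = 3188 (decimal)
Compute 2050 + 3188 = 5238
5238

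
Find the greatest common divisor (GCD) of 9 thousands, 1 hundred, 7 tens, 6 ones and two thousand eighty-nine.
Convert 9 thousands, 1 hundred, 7 tens, 6 ones (place-value notation) → 9×1000 + 1×100 + 7×10 + 6 = 9176 (decimal)
Convert two thousand eighty-nine (English words) → 2×1000 + 89 = 2089 (decimal)
Compute gcd(9176, 2089) = 1
1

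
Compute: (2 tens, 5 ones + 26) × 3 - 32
Convert 2 tens, 5 ones (place-value notation) → 2×10 + 5 = 25 (decimal)
Expression in decimal: (25 + 26) × 3 - 32
Parentheses first: 25 + 26 = 51
Multiply: 51 × 3 = 153
Subtract: 153 - 32 = 121
121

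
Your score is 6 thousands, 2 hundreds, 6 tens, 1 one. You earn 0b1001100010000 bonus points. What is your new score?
Convert 6 thousands, 2 hundreds, 6 tens, 1 one (place-value notation) → 6×1000 + 2×100 + 6×10 + 1 = 6261 (decimal)
Convert 0b1001100010000 (binary) → 4096 + 512 + 256 + 16 = 4880 (decimal)
Compute 6261 + 4880 = 11141
11141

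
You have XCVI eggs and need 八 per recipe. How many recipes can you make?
Convert XCVI (Roman numeral) → 90 + 5 + 1 = 96 (decimal)
Convert 八 (Chinese numeral) → 8 (decimal)
Compute 96 ÷ 8 = 12
12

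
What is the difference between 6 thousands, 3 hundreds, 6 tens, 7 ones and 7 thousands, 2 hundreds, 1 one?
Convert 6 thousands, 3 hundreds, 6 tens, 7 ones (place-value notation) → 6×1000 + 3×100 + 6×10 + 7 = 6367 (decimal)
Convert 7 thousands, 2 hundreds, 1 one (place-value notation) → 7×1000 + 2×100 + 1 = 7201 (decimal)
Difference: |6367 - 7201| = 834
834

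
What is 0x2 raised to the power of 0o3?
Convert 0x2 (hexadecimal) → 2 (decimal)
Convert 0o3 (octal) → 3 (decimal)
Compute 2 ^ 3 = 8
8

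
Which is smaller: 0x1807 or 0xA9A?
Convert 0x1807 (hexadecimal) → 1×4096 + 8×256 + 7 = 6151 (decimal)
Convert 0xA9A (hexadecimal) → 10×256 + 9×16 + 10 = 2714 (decimal)
Compare 6151 vs 2714: smaller = 2714
2714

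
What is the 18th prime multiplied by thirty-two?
Convert the 18th prime (prime index) → 61 (decimal)
Convert thirty-two (English words) → 32 (decimal)
Compute 61 × 32 = 1952
1952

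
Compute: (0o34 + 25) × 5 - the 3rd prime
Convert 0o34 (octal) → 3×8 + 4 = 28 (decimal)
Convert the 3rd prime (prime index) → 5 (decimal)
Expression in decimal: (28 + 25) × 5 - 5
Parentheses first: 28 + 25 = 53
Multiply: 53 × 5 = 265
Subtract: 265 - 5 = 260
260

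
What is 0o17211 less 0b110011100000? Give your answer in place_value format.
Convert 0o17211 (octal) → 1×4096 + 7×512 + 2×64 + 1×8 + 1 = 7817 (decimal)
Convert 0b110011100000 (binary) → 2048 + 1024 + 128 + 64 + 32 = 3296 (decimal)
Compute 7817 - 3296 = 4521
Convert 4521 (decimal) → 4521 = 4×1000 + 5×100 + 2×10 + 1 → 4 thousands, 5 hundreds, 2 tens, 1 one (place-value notation)
4 thousands, 5 hundreds, 2 tens, 1 one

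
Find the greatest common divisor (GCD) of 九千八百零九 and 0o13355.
Convert 九千八百零九 (Chinese numeral) → 9×1000 + 8×100 + 9 = 9809 (decimal)
Convert 0o13355 (octal) → 1×4096 + 3×512 + 3×64 + 5×8 + 5 = 5869 (decimal)
Compute gcd(9809, 5869) = 1
1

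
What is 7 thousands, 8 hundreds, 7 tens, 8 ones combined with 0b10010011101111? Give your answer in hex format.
Convert 7 thousands, 8 hundreds, 7 tens, 8 ones (place-value notation) → 7×1000 + 8×100 + 7×10 + 8 = 7878 (decimal)
Convert 0b10010011101111 (binary) → 8192 + 1024 + 128 + 64 + 32 + 8 + 4 + 2 + 1 = 9455 (decimal)
Compute 7878 + 9455 = 17333
Convert 17333 (decimal) → 17333 = 4×4096 + 3×256 + 11×16 + 5 → 0x43B5 (hexadecimal)
0x43B5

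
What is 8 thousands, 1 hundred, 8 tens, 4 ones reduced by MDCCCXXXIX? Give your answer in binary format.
Convert 8 thousands, 1 hundred, 8 tens, 4 ones (place-value notation) → 8×1000 + 1×100 + 8×10 + 4 = 8184 (decimal)
Convert MDCCCXXXIX (Roman numeral) → 1000 + 500 + 100 + 100 + 100 + 10 + 10 + 10 + 9 = 1839 (decimal)
Compute 8184 - 1839 = 6345
Convert 6345 (decimal) → 6345 = 4096 + 2048 + 128 + 64 + 8 + 1 → 0b1100011001001 (binary)
0b1100011001001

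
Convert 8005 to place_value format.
Convert 8005 (decimal) → 8005 = 8×1000 + 5 → 8 thousands, 5 ones (place-value notation)
8 thousands, 5 ones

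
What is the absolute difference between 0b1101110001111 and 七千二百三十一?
Convert 0b1101110001111 (binary) → 4096 + 2048 + 512 + 256 + 128 + 8 + 4 + 2 + 1 = 7055 (decimal)
Convert 七千二百三十一 (Chinese numeral) → 7×1000 + 2×100 + 3×10 + 1 = 7231 (decimal)
Compute |7055 - 7231| = 176
176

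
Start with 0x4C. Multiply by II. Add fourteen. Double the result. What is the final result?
Convert 0x4C (hexadecimal) → 4×16 + 12 = 76 (decimal)
Start: 76
Convert II (Roman numeral) → 1 + 1 = 2 (decimal)
76 × 2 = 152
Convert fourteen (English words) → 14 (decimal)
152 + 14 = 166
166 × 2 = 332
332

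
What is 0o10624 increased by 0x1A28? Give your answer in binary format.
Convert 0o10624 (octal) → 1×4096 + 6×64 + 2×8 + 4 = 4500 (decimal)
Convert 0x1A28 (hexadecimal) → 1×4096 + 10×256 + 2×16 + 8 = 6696 (decimal)
Compute 4500 + 6696 = 11196
Convert 11196 (decimal) → 11196 = 8192 + 2048 + 512 + 256 + 128 + 32 + 16 + 8 + 4 → 0b10101110111100 (binary)
0b10101110111100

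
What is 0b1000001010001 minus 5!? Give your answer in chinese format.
Convert 0b1000001010001 (binary) → 4096 + 64 + 16 + 1 = 4177 (decimal)
Convert 5! (factorial) → 120 (decimal)
Compute 4177 - 120 = 4057
Convert 4057 (decimal) → 4057 = 4×1000 + 5×10 + 7 → 四千零五十七 (Chinese numeral)
四千零五十七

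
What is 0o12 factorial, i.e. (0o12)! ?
Convert 0o12 (octal) → 1×8 + 2 = 10 (decimal)
Compute 10! = 3628800
3628800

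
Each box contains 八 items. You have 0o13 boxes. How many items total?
Convert 八 (Chinese numeral) → 8 (decimal)
Convert 0o13 (octal) → 1×8 + 3 = 11 (decimal)
Compute 8 × 11 = 88
88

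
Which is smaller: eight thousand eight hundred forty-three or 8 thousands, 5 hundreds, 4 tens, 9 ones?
Convert eight thousand eight hundred forty-three (English words) → 8×1000 + 8×100 + 43 = 8843 (decimal)
Convert 8 thousands, 5 hundreds, 4 tens, 9 ones (place-value notation) → 8×1000 + 5×100 + 4×10 + 9 = 8549 (decimal)
Compare 8843 vs 8549: smaller = 8549
8549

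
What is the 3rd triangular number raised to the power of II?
Convert the 3rd triangular number (triangular index) → 3×4/2 = 6 (decimal)
Convert II (Roman numeral) → 1 + 1 = 2 (decimal)
Compute 6 ^ 2 = 36
36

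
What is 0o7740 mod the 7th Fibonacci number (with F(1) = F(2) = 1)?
Convert 0o7740 (octal) → 7×512 + 7×64 + 4×8 = 4064 (decimal)
Convert the 7th Fibonacci number (with F(1) = F(2) = 1) (Fibonacci index) → 1, 1, 2, 3, 5, 8, 13 → 13 (decimal)
Compute 4064 mod 13 = 8
8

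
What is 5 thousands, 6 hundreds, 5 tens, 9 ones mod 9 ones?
Convert 5 thousands, 6 hundreds, 5 tens, 9 ones (place-value notation) → 5×1000 + 6×100 + 5×10 + 9 = 5659 (decimal)
Convert 9 ones (place-value notation) → 9 (decimal)
Compute 5659 mod 9 = 7
7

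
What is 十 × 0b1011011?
Convert 十 (Chinese numeral) → 1×10 = 10 (decimal)
Convert 0b1011011 (binary) → 64 + 16 + 8 + 2 + 1 = 91 (decimal)
Compute 10 × 91 = 910
910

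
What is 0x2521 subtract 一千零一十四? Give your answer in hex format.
Convert 0x2521 (hexadecimal) → 2×4096 + 5×256 + 2×16 + 1 = 9505 (decimal)
Convert 一千零一十四 (Chinese numeral) → 1×1000 + 1×10 + 4 = 1014 (decimal)
Compute 9505 - 1014 = 8491
Convert 8491 (decimal) → 8491 = 2×4096 + 1×256 + 2×16 + 11 → 0x212B (hexadecimal)
0x212B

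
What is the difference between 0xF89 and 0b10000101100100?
Convert 0xF89 (hexadecimal) → 15×256 + 8×16 + 9 = 3977 (decimal)
Convert 0b10000101100100 (binary) → 8192 + 256 + 64 + 32 + 4 = 8548 (decimal)
Difference: |3977 - 8548| = 4571
4571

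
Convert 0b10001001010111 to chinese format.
Convert 0b10001001010111 (binary) → 8192 + 512 + 64 + 16 + 4 + 2 + 1 = 8791 (decimal)
Convert 8791 (decimal) → 8791 = 8×1000 + 7×100 + 9×10 + 1 → 八千七百九十一 (Chinese numeral)
八千七百九十一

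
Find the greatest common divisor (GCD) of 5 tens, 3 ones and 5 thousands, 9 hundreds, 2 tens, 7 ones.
Convert 5 tens, 3 ones (place-value notation) → 5×10 + 3 = 53 (decimal)
Convert 5 thousands, 9 hundreds, 2 tens, 7 ones (place-value notation) → 5×1000 + 9×100 + 2×10 + 7 = 5927 (decimal)
Compute gcd(53, 5927) = 1
1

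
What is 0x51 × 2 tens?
Convert 0x51 (hexadecimal) → 5×16 + 1 = 81 (decimal)
Convert 2 tens (place-value notation) → 2×10 = 20 (decimal)
Compute 81 × 20 = 1620
1620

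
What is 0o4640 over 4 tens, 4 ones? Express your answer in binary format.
Convert 0o4640 (octal) → 4×512 + 6×64 + 4×8 = 2464 (decimal)
Convert 4 tens, 4 ones (place-value notation) → 4×10 + 4 = 44 (decimal)
Compute 2464 ÷ 44 = 56
Convert 56 (decimal) → 56 = 32 + 16 + 8 → 0b111000 (binary)
0b111000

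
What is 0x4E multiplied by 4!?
Convert 0x4E (hexadecimal) → 4×16 + 14 = 78 (decimal)
Convert 4! (factorial) → 24 (decimal)
Compute 78 × 24 = 1872
1872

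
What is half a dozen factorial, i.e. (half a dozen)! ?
Convert half a dozen (colloquial) → 6 (decimal)
Compute 6! = 720
720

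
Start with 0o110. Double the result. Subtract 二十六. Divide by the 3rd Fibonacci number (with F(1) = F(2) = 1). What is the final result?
Convert 0o110 (octal) → 1×64 + 1×8 = 72 (decimal)
Start: 72
72 × 2 = 144
Convert 二十六 (Chinese numeral) → 2×10 + 6 = 26 (decimal)
144 - 26 = 118
Convert the 3rd Fibonacci number (with F(1) = F(2) = 1) (Fibonacci index) → 1, 1, 2 → 2 (decimal)
118 ÷ 2 = 59
59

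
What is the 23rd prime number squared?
The 23rd prime number = 83
Compute 83² = 83 × 83 = 6889
6889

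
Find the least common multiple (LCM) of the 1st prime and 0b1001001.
Convert the 1st prime (prime index) → 2 (decimal)
Convert 0b1001001 (binary) → 64 + 8 + 1 = 73 (decimal)
Compute lcm(2, 73) = 146
146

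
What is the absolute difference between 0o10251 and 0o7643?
Convert 0o10251 (octal) → 1×4096 + 2×64 + 5×8 + 1 = 4265 (decimal)
Convert 0o7643 (octal) → 7×512 + 6×64 + 4×8 + 3 = 4003 (decimal)
Compute |4265 - 4003| = 262
262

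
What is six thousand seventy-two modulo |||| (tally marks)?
Convert six thousand seventy-two (English words) → 6×1000 + 72 = 6072 (decimal)
Convert |||| (tally marks) → 4 (decimal)
Compute 6072 mod 4 = 0
0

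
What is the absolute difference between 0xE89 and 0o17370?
Convert 0xE89 (hexadecimal) → 14×256 + 8×16 + 9 = 3721 (decimal)
Convert 0o17370 (octal) → 1×4096 + 7×512 + 3×64 + 7×8 = 7928 (decimal)
Compute |3721 - 7928| = 4207
4207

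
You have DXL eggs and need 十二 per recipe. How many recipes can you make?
Convert DXL (Roman numeral) → 500 + 40 = 540 (decimal)
Convert 十二 (Chinese numeral) → 1×10 + 2 = 12 (decimal)
Compute 540 ÷ 12 = 45
45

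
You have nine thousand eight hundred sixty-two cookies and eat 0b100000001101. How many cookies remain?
Convert nine thousand eight hundred sixty-two (English words) → 9×1000 + 8×100 + 62 = 9862 (decimal)
Convert 0b100000001101 (binary) → 2048 + 8 + 4 + 1 = 2061 (decimal)
Compute 9862 - 2061 = 7801
7801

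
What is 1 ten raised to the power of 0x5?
Convert 1 ten (place-value notation) → 1×10 = 10 (decimal)
Convert 0x5 (hexadecimal) → 5 (decimal)
Compute 10 ^ 5 = 100000
100000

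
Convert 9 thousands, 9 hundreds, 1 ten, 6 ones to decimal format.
Convert 9 thousands, 9 hundreds, 1 ten, 6 ones (place-value notation) → 9×1000 + 9×100 + 1×10 + 6 = 9916 (decimal)
9916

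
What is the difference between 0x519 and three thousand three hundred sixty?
Convert 0x519 (hexadecimal) → 5×256 + 1×16 + 9 = 1305 (decimal)
Convert three thousand three hundred sixty (English words) → 3×1000 + 3×100 + 60 = 3360 (decimal)
Difference: |1305 - 3360| = 2055
2055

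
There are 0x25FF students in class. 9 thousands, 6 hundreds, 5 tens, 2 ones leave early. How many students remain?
Convert 0x25FF (hexadecimal) → 2×4096 + 5×256 + 15×16 + 15 = 9727 (decimal)
Convert 9 thousands, 6 hundreds, 5 tens, 2 ones (place-value notation) → 9×1000 + 6×100 + 5×10 + 2 = 9652 (decimal)
Compute 9727 - 9652 = 75
75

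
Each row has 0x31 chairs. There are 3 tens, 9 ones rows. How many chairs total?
Convert 0x31 (hexadecimal) → 3×16 + 1 = 49 (decimal)
Convert 3 tens, 9 ones (place-value notation) → 3×10 + 9 = 39 (decimal)
Compute 49 × 39 = 1911
1911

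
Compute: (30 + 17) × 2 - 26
Parentheses first: 30 + 17 = 47
Multiply: 47 × 2 = 94
Subtract: 94 - 26 = 68
68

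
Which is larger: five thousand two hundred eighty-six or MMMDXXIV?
Convert five thousand two hundred eighty-six (English words) → 5×1000 + 2×100 + 86 = 5286 (decimal)
Convert MMMDXXIV (Roman numeral) → 1000 + 1000 + 1000 + 500 + 10 + 10 + 4 = 3524 (decimal)
Compare 5286 vs 3524: larger = 5286
5286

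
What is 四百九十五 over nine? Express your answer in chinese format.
Convert 四百九十五 (Chinese numeral) → 4×100 + 9×10 + 5 = 495 (decimal)
Convert nine (English words) → 9 (decimal)
Compute 495 ÷ 9 = 55
Convert 55 (decimal) → 55 = 5×10 + 5 → 五十五 (Chinese numeral)
五十五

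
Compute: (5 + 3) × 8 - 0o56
Convert 0o56 (octal) → 5×8 + 6 = 46 (decimal)
Expression in decimal: (5 + 3) × 8 - 46
Parentheses first: 5 + 3 = 8
Multiply: 8 × 8 = 64
Subtract: 64 - 46 = 18
18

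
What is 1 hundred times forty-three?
Convert 1 hundred (place-value notation) → 1×100 = 100 (decimal)
Convert forty-three (English words) → 43 (decimal)
Compute 100 × 43 = 4300
4300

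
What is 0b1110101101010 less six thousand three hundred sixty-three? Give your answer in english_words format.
Convert 0b1110101101010 (binary) → 4096 + 2048 + 1024 + 256 + 64 + 32 + 8 + 2 = 7530 (decimal)
Convert six thousand three hundred sixty-three (English words) → 6×1000 + 3×100 + 63 = 6363 (decimal)
Compute 7530 - 6363 = 1167
Convert 1167 (decimal) → 1167 = 1×1000 + 1×100 + 67 → one thousand one hundred sixty-seven (English words)
one thousand one hundred sixty-seven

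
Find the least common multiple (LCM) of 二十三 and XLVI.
Convert 二十三 (Chinese numeral) → 2×10 + 3 = 23 (decimal)
Convert XLVI (Roman numeral) → 40 + 5 + 1 = 46 (decimal)
Compute lcm(23, 46) = 46
46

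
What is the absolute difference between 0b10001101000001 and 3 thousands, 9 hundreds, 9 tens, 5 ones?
Convert 0b10001101000001 (binary) → 8192 + 512 + 256 + 64 + 1 = 9025 (decimal)
Convert 3 thousands, 9 hundreds, 9 tens, 5 ones (place-value notation) → 3×1000 + 9×100 + 9×10 + 5 = 3995 (decimal)
Compute |9025 - 3995| = 5030
5030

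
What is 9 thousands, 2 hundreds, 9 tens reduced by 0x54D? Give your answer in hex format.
Convert 9 thousands, 2 hundreds, 9 tens (place-value notation) → 9×1000 + 2×100 + 9×10 = 9290 (decimal)
Convert 0x54D (hexadecimal) → 5×256 + 4×16 + 13 = 1357 (decimal)
Compute 9290 - 1357 = 7933
Convert 7933 (decimal) → 7933 = 1×4096 + 14×256 + 15×16 + 13 → 0x1EFD (hexadecimal)
0x1EFD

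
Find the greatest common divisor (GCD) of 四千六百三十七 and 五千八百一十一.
Convert 四千六百三十七 (Chinese numeral) → 4×1000 + 6×100 + 3×10 + 7 = 4637 (decimal)
Convert 五千八百一十一 (Chinese numeral) → 5×1000 + 8×100 + 1×10 + 1 = 5811 (decimal)
Compute gcd(4637, 5811) = 1
1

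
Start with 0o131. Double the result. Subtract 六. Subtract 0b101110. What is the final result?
Convert 0o131 (octal) → 1×64 + 3×8 + 1 = 89 (decimal)
Start: 89
89 × 2 = 178
Convert 六 (Chinese numeral) → 6 (decimal)
178 - 6 = 172
Convert 0b101110 (binary) → 32 + 8 + 4 + 2 = 46 (decimal)
172 - 46 = 126
126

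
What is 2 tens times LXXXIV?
Convert 2 tens (place-value notation) → 2×10 = 20 (decimal)
Convert LXXXIV (Roman numeral) → 50 + 10 + 10 + 10 + 4 = 84 (decimal)
Compute 20 × 84 = 1680
1680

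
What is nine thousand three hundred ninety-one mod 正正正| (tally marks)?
Convert nine thousand three hundred ninety-one (English words) → 9×1000 + 3×100 + 91 = 9391 (decimal)
Convert 正正正| (tally marks) → 5 + 5 + 5 + 1 = 16 (decimal)
Compute 9391 mod 16 = 15
15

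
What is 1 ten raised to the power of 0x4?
Convert 1 ten (place-value notation) → 1×10 = 10 (decimal)
Convert 0x4 (hexadecimal) → 4 (decimal)
Compute 10 ^ 4 = 10000
10000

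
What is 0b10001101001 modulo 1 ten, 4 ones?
Convert 0b10001101001 (binary) → 1024 + 64 + 32 + 8 + 1 = 1129 (decimal)
Convert 1 ten, 4 ones (place-value notation) → 1×10 + 4 = 14 (decimal)
Compute 1129 mod 14 = 9
9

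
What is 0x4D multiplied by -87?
Convert 0x4D (hexadecimal) → 4×16 + 13 = 77 (decimal)
Compute 77 × -87 = -6699
-6699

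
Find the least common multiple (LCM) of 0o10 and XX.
Convert 0o10 (octal) → 1×8 = 8 (decimal)
Convert XX (Roman numeral) → 10 + 10 = 20 (decimal)
Compute lcm(8, 20) = 40
40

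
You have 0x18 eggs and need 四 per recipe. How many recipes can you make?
Convert 0x18 (hexadecimal) → 1×16 + 8 = 24 (decimal)
Convert 四 (Chinese numeral) → 4 (decimal)
Compute 24 ÷ 4 = 6
6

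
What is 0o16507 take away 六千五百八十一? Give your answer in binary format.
Convert 0o16507 (octal) → 1×4096 + 6×512 + 5×64 + 7 = 7495 (decimal)
Convert 六千五百八十一 (Chinese numeral) → 6×1000 + 5×100 + 8×10 + 1 = 6581 (decimal)
Compute 7495 - 6581 = 914
Convert 914 (decimal) → 914 = 512 + 256 + 128 + 16 + 2 → 0b1110010010 (binary)
0b1110010010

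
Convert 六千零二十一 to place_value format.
Convert 六千零二十一 (Chinese numeral) → 6×1000 + 2×10 + 1 = 6021 (decimal)
Convert 6021 (decimal) → 6021 = 6×1000 + 2×10 + 1 → 6 thousands, 2 tens, 1 one (place-value notation)
6 thousands, 2 tens, 1 one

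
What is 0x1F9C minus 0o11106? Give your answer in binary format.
Convert 0x1F9C (hexadecimal) → 1×4096 + 15×256 + 9×16 + 12 = 8092 (decimal)
Convert 0o11106 (octal) → 1×4096 + 1×512 + 1×64 + 6 = 4678 (decimal)
Compute 8092 - 4678 = 3414
Convert 3414 (decimal) → 3414 = 2048 + 1024 + 256 + 64 + 16 + 4 + 2 → 0b110101010110 (binary)
0b110101010110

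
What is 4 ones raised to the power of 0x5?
Convert 4 ones (place-value notation) → 4 (decimal)
Convert 0x5 (hexadecimal) → 5 (decimal)
Compute 4 ^ 5 = 1024
1024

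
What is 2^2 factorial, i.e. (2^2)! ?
Convert 2^2 (power) → 4 (decimal)
Compute 4! = 24
24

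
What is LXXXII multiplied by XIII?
Convert LXXXII (Roman numeral) → 50 + 10 + 10 + 10 + 1 + 1 = 82 (decimal)
Convert XIII (Roman numeral) → 10 + 1 + 1 + 1 = 13 (decimal)
Compute 82 × 13 = 1066
1066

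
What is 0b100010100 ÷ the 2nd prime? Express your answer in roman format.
Convert 0b100010100 (binary) → 256 + 16 + 4 = 276 (decimal)
Convert the 2nd prime (prime index) → 3 (decimal)
Compute 276 ÷ 3 = 92
Convert 92 (decimal) → 92 = 90 + 1 + 1 → XCII (Roman numeral)
XCII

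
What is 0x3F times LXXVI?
Convert 0x3F (hexadecimal) → 3×16 + 15 = 63 (decimal)
Convert LXXVI (Roman numeral) → 50 + 10 + 10 + 5 + 1 = 76 (decimal)
Compute 63 × 76 = 4788
4788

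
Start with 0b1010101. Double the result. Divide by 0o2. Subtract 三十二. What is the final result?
Convert 0b1010101 (binary) → 64 + 16 + 4 + 1 = 85 (decimal)
Start: 85
85 × 2 = 170
Convert 0o2 (octal) → 2 (decimal)
170 ÷ 2 = 85
Convert 三十二 (Chinese numeral) → 3×10 + 2 = 32 (decimal)
85 - 32 = 53
53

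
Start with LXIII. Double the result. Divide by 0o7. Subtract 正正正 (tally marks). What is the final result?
Convert LXIII (Roman numeral) → 50 + 10 + 1 + 1 + 1 = 63 (decimal)
Start: 63
63 × 2 = 126
Convert 0o7 (octal) → 7 (decimal)
126 ÷ 7 = 18
Convert 正正正 (tally marks) → 5 + 5 + 5 = 15 (decimal)
18 - 15 = 3
3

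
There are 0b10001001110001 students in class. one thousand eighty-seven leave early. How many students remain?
Convert 0b10001001110001 (binary) → 8192 + 512 + 64 + 32 + 16 + 1 = 8817 (decimal)
Convert one thousand eighty-seven (English words) → 1×1000 + 87 = 1087 (decimal)
Compute 8817 - 1087 = 7730
7730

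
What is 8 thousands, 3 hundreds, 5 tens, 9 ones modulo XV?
Convert 8 thousands, 3 hundreds, 5 tens, 9 ones (place-value notation) → 8×1000 + 3×100 + 5×10 + 9 = 8359 (decimal)
Convert XV (Roman numeral) → 10 + 5 = 15 (decimal)
Compute 8359 mod 15 = 4
4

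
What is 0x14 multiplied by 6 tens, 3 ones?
Convert 0x14 (hexadecimal) → 1×16 + 4 = 20 (decimal)
Convert 6 tens, 3 ones (place-value notation) → 6×10 + 3 = 63 (decimal)
Compute 20 × 63 = 1260
1260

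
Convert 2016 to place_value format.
Convert 2016 (decimal) → 2016 = 2×1000 + 1×10 + 6 → 2 thousands, 1 ten, 6 ones (place-value notation)
2 thousands, 1 ten, 6 ones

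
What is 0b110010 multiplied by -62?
Convert 0b110010 (binary) → 32 + 16 + 2 = 50 (decimal)
Compute 50 × -62 = -3100
-3100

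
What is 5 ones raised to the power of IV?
Convert 5 ones (place-value notation) → 5 (decimal)
Convert IV (Roman numeral) → 4 (decimal)
Compute 5 ^ 4 = 625
625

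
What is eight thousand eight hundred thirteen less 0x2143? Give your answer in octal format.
Convert eight thousand eight hundred thirteen (English words) → 8×1000 + 8×100 + 13 = 8813 (decimal)
Convert 0x2143 (hexadecimal) → 2×4096 + 1×256 + 4×16 + 3 = 8515 (decimal)
Compute 8813 - 8515 = 298
Convert 298 (decimal) → 298 = 4×64 + 5×8 + 2 → 0o452 (octal)
0o452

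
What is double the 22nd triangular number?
The 22nd triangular number = 22×23/2 = 253
Compute 253 × 2 = 506
506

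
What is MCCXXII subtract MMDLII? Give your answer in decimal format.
Convert MCCXXII (Roman numeral) → 1000 + 100 + 100 + 10 + 10 + 1 + 1 = 1222 (decimal)
Convert MMDLII (Roman numeral) → 1000 + 1000 + 500 + 50 + 1 + 1 = 2552 (decimal)
Compute 1222 - 2552 = -1330
-1330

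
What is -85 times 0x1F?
Convert 0x1F (hexadecimal) → 1×16 + 15 = 31 (decimal)
Compute -85 × 31 = -2635
-2635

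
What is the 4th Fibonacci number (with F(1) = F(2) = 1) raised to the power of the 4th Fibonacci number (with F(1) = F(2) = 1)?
Convert the 4th Fibonacci number (with F(1) = F(2) = 1) (Fibonacci index) → 1, 1, 2, 3 → 3 (decimal)
Convert the 4th Fibonacci number (with F(1) = F(2) = 1) (Fibonacci index) → 1, 1, 2, 3 → 3 (decimal)
Compute 3 ^ 3 = 27
27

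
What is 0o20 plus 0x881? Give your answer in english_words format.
Convert 0o20 (octal) → 2×8 = 16 (decimal)
Convert 0x881 (hexadecimal) → 8×256 + 8×16 + 1 = 2177 (decimal)
Compute 16 + 2177 = 2193
Convert 2193 (decimal) → 2193 = 2×1000 + 1×100 + 93 → two thousand one hundred ninety-three (English words)
two thousand one hundred ninety-three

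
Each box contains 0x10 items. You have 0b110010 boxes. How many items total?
Convert 0x10 (hexadecimal) → 1×16 = 16 (decimal)
Convert 0b110010 (binary) → 32 + 16 + 2 = 50 (decimal)
Compute 16 × 50 = 800
800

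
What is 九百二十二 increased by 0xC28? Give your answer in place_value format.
Convert 九百二十二 (Chinese numeral) → 9×100 + 2×10 + 2 = 922 (decimal)
Convert 0xC28 (hexadecimal) → 12×256 + 2×16 + 8 = 3112 (decimal)
Compute 922 + 3112 = 4034
Convert 4034 (decimal) → 4034 = 4×1000 + 3×10 + 4 → 4 thousands, 3 tens, 4 ones (place-value notation)
4 thousands, 3 tens, 4 ones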